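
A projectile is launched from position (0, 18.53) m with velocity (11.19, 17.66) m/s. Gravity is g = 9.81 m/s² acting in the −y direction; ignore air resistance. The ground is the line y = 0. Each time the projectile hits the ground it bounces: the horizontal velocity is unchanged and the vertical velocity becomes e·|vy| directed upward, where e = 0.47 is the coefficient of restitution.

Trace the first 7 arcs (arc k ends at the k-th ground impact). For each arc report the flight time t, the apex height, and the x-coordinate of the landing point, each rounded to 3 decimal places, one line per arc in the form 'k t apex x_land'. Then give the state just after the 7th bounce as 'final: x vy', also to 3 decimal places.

Arc 1: start y=18.530, vy=17.660 → t=4.449, apex=34.426, x_land=49.789, impact vy=-25.989
  bounce: vy ← 0.47·25.989 = 12.215
Arc 2: start y=0.000, vy=12.215 → t=2.490, apex=7.605, x_land=77.656, impact vy=-12.215
  bounce: vy ← 0.47·12.215 = 5.741
Arc 3: start y=0.000, vy=5.741 → t=1.170, apex=1.680, x_land=90.753, impact vy=-5.741
  bounce: vy ← 0.47·5.741 = 2.698
Arc 4: start y=0.000, vy=2.698 → t=0.550, apex=0.371, x_land=96.909, impact vy=-2.698
  bounce: vy ← 0.47·2.698 = 1.268
Arc 5: start y=0.000, vy=1.268 → t=0.259, apex=0.082, x_land=99.802, impact vy=-1.268
  bounce: vy ← 0.47·1.268 = 0.596
Arc 6: start y=0.000, vy=0.596 → t=0.122, apex=0.018, x_land=101.162, impact vy=-0.596
  bounce: vy ← 0.47·0.596 = 0.280
Arc 7: start y=0.000, vy=0.280 → t=0.057, apex=0.004, x_land=101.801, impact vy=-0.280
  bounce: vy ← 0.47·0.280 = 0.132

1 4.449 34.426 49.789
2 2.490 7.605 77.656
3 1.170 1.680 90.753
4 0.550 0.371 96.909
5 0.259 0.082 99.802
6 0.122 0.018 101.162
7 0.057 0.004 101.801
final: 101.801 0.132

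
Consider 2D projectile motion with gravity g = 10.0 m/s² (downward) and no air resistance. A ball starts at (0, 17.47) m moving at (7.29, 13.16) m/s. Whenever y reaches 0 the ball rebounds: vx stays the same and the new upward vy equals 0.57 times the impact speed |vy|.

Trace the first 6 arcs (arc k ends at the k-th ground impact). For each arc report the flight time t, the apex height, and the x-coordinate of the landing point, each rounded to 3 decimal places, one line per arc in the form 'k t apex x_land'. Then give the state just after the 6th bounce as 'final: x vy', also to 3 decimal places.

1 3.602 26.129 26.259
2 2.606 8.489 45.257
3 1.485 2.758 56.086
4 0.847 0.896 62.258
5 0.483 0.291 65.777
6 0.275 0.095 67.782
final: 67.782 0.784

Arc 1: start y=17.470, vy=13.160 → t=3.602, apex=26.129, x_land=26.259, impact vy=-22.860
  bounce: vy ← 0.57·22.860 = 13.030
Arc 2: start y=0.000, vy=13.030 → t=2.606, apex=8.489, x_land=45.257, impact vy=-13.030
  bounce: vy ← 0.57·13.030 = 7.427
Arc 3: start y=0.000, vy=7.427 → t=1.485, apex=2.758, x_land=56.086, impact vy=-7.427
  bounce: vy ← 0.57·7.427 = 4.234
Arc 4: start y=0.000, vy=4.234 → t=0.847, apex=0.896, x_land=62.258, impact vy=-4.234
  bounce: vy ← 0.57·4.234 = 2.413
Arc 5: start y=0.000, vy=2.413 → t=0.483, apex=0.291, x_land=65.777, impact vy=-2.413
  bounce: vy ← 0.57·2.413 = 1.375
Arc 6: start y=0.000, vy=1.375 → t=0.275, apex=0.095, x_land=67.782, impact vy=-1.375
  bounce: vy ← 0.57·1.375 = 0.784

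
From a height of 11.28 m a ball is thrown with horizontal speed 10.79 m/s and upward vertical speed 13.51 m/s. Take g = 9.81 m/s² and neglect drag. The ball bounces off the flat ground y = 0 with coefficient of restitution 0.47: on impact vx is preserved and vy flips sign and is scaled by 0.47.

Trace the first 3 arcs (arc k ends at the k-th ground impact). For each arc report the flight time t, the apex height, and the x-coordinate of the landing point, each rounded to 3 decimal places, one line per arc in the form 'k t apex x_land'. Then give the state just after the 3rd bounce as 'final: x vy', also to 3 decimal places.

Arc 1: start y=11.280, vy=13.510 → t=3.426, apex=20.583, x_land=36.963, impact vy=-20.096
  bounce: vy ← 0.47·20.096 = 9.445
Arc 2: start y=0.000, vy=9.445 → t=1.926, apex=4.547, x_land=57.740, impact vy=-9.445
  bounce: vy ← 0.47·9.445 = 4.439
Arc 3: start y=0.000, vy=4.439 → t=0.905, apex=1.004, x_land=67.505, impact vy=-4.439
  bounce: vy ← 0.47·4.439 = 2.086

1 3.426 20.583 36.963
2 1.926 4.547 57.740
3 0.905 1.004 67.505
final: 67.505 2.086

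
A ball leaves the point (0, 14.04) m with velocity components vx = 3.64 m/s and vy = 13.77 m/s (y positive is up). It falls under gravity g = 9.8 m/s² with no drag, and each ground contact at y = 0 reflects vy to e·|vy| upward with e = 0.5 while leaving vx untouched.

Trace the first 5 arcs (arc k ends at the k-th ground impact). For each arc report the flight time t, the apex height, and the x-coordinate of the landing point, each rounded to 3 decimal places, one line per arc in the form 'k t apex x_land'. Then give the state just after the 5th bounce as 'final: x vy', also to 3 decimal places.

Arc 1: start y=14.040, vy=13.770 → t=3.605, apex=23.714, x_land=13.122, impact vy=-21.559
  bounce: vy ← 0.5·21.559 = 10.780
Arc 2: start y=0.000, vy=10.780 → t=2.200, apex=5.929, x_land=21.130, impact vy=-10.780
  bounce: vy ← 0.5·10.780 = 5.390
Arc 3: start y=0.000, vy=5.390 → t=1.100, apex=1.482, x_land=25.134, impact vy=-5.390
  bounce: vy ← 0.5·5.390 = 2.695
Arc 4: start y=0.000, vy=2.695 → t=0.550, apex=0.371, x_land=27.136, impact vy=-2.695
  bounce: vy ← 0.5·2.695 = 1.347
Arc 5: start y=0.000, vy=1.347 → t=0.275, apex=0.093, x_land=28.137, impact vy=-1.347
  bounce: vy ← 0.5·1.347 = 0.674

1 3.605 23.714 13.122
2 2.200 5.929 21.130
3 1.100 1.482 25.134
4 0.550 0.371 27.136
5 0.275 0.093 28.137
final: 28.137 0.674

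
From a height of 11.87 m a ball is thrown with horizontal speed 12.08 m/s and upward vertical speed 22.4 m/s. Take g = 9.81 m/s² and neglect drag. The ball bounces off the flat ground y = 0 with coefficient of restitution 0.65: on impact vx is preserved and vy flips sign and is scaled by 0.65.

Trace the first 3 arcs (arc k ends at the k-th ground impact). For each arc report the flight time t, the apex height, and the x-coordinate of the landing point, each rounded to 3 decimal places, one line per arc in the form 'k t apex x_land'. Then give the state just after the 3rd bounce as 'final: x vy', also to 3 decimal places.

1 5.046 37.444 60.960
2 3.592 15.820 104.349
3 2.335 6.684 132.552
final: 132.552 7.444

Arc 1: start y=11.870, vy=22.400 → t=5.046, apex=37.444, x_land=60.960, impact vy=-27.104
  bounce: vy ← 0.65·27.104 = 17.618
Arc 2: start y=0.000, vy=17.618 → t=3.592, apex=15.820, x_land=104.349, impact vy=-17.618
  bounce: vy ← 0.65·17.618 = 11.452
Arc 3: start y=0.000, vy=11.452 → t=2.335, apex=6.684, x_land=132.552, impact vy=-11.452
  bounce: vy ← 0.65·11.452 = 7.444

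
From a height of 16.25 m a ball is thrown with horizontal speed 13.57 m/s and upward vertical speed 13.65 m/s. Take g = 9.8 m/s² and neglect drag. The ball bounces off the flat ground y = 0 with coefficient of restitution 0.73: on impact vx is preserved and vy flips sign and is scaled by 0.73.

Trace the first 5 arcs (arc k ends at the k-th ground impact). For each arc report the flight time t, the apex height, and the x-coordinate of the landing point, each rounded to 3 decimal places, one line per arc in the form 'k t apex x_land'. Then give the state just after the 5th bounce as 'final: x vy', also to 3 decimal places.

1 3.686 25.756 50.013
2 3.347 13.726 95.436
3 2.444 7.314 128.595
4 1.784 3.898 152.800
5 1.302 2.077 170.471
final: 170.471 4.658

Arc 1: start y=16.250, vy=13.650 → t=3.686, apex=25.756, x_land=50.013, impact vy=-22.468
  bounce: vy ← 0.73·22.468 = 16.402
Arc 2: start y=0.000, vy=16.402 → t=3.347, apex=13.726, x_land=95.436, impact vy=-16.402
  bounce: vy ← 0.73·16.402 = 11.973
Arc 3: start y=0.000, vy=11.973 → t=2.444, apex=7.314, x_land=128.595, impact vy=-11.973
  bounce: vy ← 0.73·11.973 = 8.741
Arc 4: start y=0.000, vy=8.741 → t=1.784, apex=3.898, x_land=152.800, impact vy=-8.741
  bounce: vy ← 0.73·8.741 = 6.381
Arc 5: start y=0.000, vy=6.381 → t=1.302, apex=2.077, x_land=170.471, impact vy=-6.381
  bounce: vy ← 0.73·6.381 = 4.658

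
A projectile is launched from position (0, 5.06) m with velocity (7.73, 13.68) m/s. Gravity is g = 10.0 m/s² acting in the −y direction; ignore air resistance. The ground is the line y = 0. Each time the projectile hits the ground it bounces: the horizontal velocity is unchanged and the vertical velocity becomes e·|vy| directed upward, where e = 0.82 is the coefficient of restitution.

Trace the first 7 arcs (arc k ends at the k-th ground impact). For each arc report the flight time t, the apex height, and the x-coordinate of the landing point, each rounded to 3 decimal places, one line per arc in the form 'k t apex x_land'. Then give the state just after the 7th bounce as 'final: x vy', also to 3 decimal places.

1 3.066 14.417 23.701
2 2.785 9.694 45.227
3 2.284 6.518 62.879
4 1.873 4.383 77.354
5 1.535 2.947 89.223
6 1.259 1.982 98.956
7 1.032 1.332 106.936
final: 106.936 4.233

Arc 1: start y=5.060, vy=13.680 → t=3.066, apex=14.417, x_land=23.701, impact vy=-16.981
  bounce: vy ← 0.82·16.981 = 13.924
Arc 2: start y=0.000, vy=13.924 → t=2.785, apex=9.694, x_land=45.227, impact vy=-13.924
  bounce: vy ← 0.82·13.924 = 11.418
Arc 3: start y=0.000, vy=11.418 → t=2.284, apex=6.518, x_land=62.879, impact vy=-11.418
  bounce: vy ← 0.82·11.418 = 9.363
Arc 4: start y=0.000, vy=9.363 → t=1.873, apex=4.383, x_land=77.354, impact vy=-9.363
  bounce: vy ← 0.82·9.363 = 7.677
Arc 5: start y=0.000, vy=7.677 → t=1.535, apex=2.947, x_land=89.223, impact vy=-7.677
  bounce: vy ← 0.82·7.677 = 6.295
Arc 6: start y=0.000, vy=6.295 → t=1.259, apex=1.982, x_land=98.956, impact vy=-6.295
  bounce: vy ← 0.82·6.295 = 5.162
Arc 7: start y=0.000, vy=5.162 → t=1.032, apex=1.332, x_land=106.936, impact vy=-5.162
  bounce: vy ← 0.82·5.162 = 4.233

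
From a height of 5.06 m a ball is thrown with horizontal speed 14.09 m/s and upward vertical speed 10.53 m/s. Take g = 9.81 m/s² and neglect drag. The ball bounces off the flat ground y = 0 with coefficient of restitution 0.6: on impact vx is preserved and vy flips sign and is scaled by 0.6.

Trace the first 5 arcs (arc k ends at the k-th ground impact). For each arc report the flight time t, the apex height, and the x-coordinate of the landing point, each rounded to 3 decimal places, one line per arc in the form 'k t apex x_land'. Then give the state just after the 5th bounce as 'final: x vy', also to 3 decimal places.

Arc 1: start y=5.060, vy=10.530 → t=2.551, apex=10.711, x_land=35.946, impact vy=-14.497
  bounce: vy ← 0.6·14.497 = 8.698
Arc 2: start y=0.000, vy=8.698 → t=1.773, apex=3.856, x_land=60.932, impact vy=-8.698
  bounce: vy ← 0.6·8.698 = 5.219
Arc 3: start y=0.000, vy=5.219 → t=1.064, apex=1.388, x_land=75.923, impact vy=-5.219
  bounce: vy ← 0.6·5.219 = 3.131
Arc 4: start y=0.000, vy=3.131 → t=0.638, apex=0.500, x_land=84.918, impact vy=-3.131
  bounce: vy ← 0.6·3.131 = 1.879
Arc 5: start y=0.000, vy=1.879 → t=0.383, apex=0.180, x_land=90.315, impact vy=-1.879
  bounce: vy ← 0.6·1.879 = 1.127

1 2.551 10.711 35.946
2 1.773 3.856 60.932
3 1.064 1.388 75.923
4 0.638 0.500 84.918
5 0.383 0.180 90.315
final: 90.315 1.127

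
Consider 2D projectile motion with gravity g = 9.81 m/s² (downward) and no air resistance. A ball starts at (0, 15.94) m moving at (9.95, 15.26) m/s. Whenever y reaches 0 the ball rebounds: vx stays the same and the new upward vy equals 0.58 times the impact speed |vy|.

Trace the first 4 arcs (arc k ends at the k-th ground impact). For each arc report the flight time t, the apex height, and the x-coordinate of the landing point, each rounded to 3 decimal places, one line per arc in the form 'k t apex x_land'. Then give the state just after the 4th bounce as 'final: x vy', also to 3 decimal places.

1 3.937 27.809 39.169
2 2.762 9.355 66.652
3 1.602 3.147 82.591
4 0.929 1.059 91.837
final: 91.837 2.643

Arc 1: start y=15.940, vy=15.260 → t=3.937, apex=27.809, x_land=39.169, impact vy=-23.358
  bounce: vy ← 0.58·23.358 = 13.548
Arc 2: start y=0.000, vy=13.548 → t=2.762, apex=9.355, x_land=66.652, impact vy=-13.548
  bounce: vy ← 0.58·13.548 = 7.858
Arc 3: start y=0.000, vy=7.858 → t=1.602, apex=3.147, x_land=82.591, impact vy=-7.858
  bounce: vy ← 0.58·7.858 = 4.557
Arc 4: start y=0.000, vy=4.557 → t=0.929, apex=1.059, x_land=91.837, impact vy=-4.557
  bounce: vy ← 0.58·4.557 = 2.643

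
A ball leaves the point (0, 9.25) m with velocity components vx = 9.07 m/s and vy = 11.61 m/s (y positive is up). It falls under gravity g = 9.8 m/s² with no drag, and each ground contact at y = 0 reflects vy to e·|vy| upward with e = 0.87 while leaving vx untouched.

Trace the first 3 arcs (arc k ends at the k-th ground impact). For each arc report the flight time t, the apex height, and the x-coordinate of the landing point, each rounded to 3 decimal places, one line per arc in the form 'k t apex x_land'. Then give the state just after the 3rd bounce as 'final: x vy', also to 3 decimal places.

1 2.999 16.127 27.200
2 3.157 12.207 55.831
3 2.746 9.239 80.740
final: 80.740 11.708

Arc 1: start y=9.250, vy=11.610 → t=2.999, apex=16.127, x_land=27.200, impact vy=-17.779
  bounce: vy ← 0.87·17.779 = 15.468
Arc 2: start y=0.000, vy=15.468 → t=3.157, apex=12.207, x_land=55.831, impact vy=-15.468
  bounce: vy ← 0.87·15.468 = 13.457
Arc 3: start y=0.000, vy=13.457 → t=2.746, apex=9.239, x_land=80.740, impact vy=-13.457
  bounce: vy ← 0.87·13.457 = 11.708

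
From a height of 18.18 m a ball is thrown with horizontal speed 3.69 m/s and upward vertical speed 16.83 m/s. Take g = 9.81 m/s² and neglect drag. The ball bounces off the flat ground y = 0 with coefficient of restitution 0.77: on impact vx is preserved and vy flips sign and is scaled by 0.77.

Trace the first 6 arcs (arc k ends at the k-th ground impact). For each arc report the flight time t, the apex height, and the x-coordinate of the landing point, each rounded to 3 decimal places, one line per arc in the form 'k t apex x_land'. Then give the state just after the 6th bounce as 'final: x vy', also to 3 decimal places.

Arc 1: start y=18.180, vy=16.830 → t=4.294, apex=32.617, x_land=15.846, impact vy=-25.297
  bounce: vy ← 0.77·25.297 = 19.479
Arc 2: start y=0.000, vy=19.479 → t=3.971, apex=19.338, x_land=30.500, impact vy=-19.479
  bounce: vy ← 0.77·19.479 = 14.999
Arc 3: start y=0.000, vy=14.999 → t=3.058, apex=11.466, x_land=41.783, impact vy=-14.999
  bounce: vy ← 0.77·14.999 = 11.549
Arc 4: start y=0.000, vy=11.549 → t=2.355, apex=6.798, x_land=50.471, impact vy=-11.549
  bounce: vy ← 0.77·11.549 = 8.893
Arc 5: start y=0.000, vy=8.893 → t=1.813, apex=4.031, x_land=57.161, impact vy=-8.893
  bounce: vy ← 0.77·8.893 = 6.847
Arc 6: start y=0.000, vy=6.847 → t=1.396, apex=2.390, x_land=62.312, impact vy=-6.847
  bounce: vy ← 0.77·6.847 = 5.272

1 4.294 32.617 15.846
2 3.971 19.338 30.500
3 3.058 11.466 41.783
4 2.355 6.798 50.471
5 1.813 4.031 57.161
6 1.396 2.390 62.312
final: 62.312 5.272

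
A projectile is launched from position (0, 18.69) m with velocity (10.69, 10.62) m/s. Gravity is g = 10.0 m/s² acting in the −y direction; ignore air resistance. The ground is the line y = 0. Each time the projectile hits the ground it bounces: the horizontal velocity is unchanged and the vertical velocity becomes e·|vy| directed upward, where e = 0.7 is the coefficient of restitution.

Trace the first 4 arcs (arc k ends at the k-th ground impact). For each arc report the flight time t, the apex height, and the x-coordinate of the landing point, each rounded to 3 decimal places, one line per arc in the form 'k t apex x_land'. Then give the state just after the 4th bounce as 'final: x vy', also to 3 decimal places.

1 3.268 24.329 34.933
2 3.088 11.921 67.946
3 2.162 5.841 91.056
4 1.513 2.862 107.232
final: 107.232 5.296

Arc 1: start y=18.690, vy=10.620 → t=3.268, apex=24.329, x_land=34.933, impact vy=-22.059
  bounce: vy ← 0.7·22.059 = 15.441
Arc 2: start y=0.000, vy=15.441 → t=3.088, apex=11.921, x_land=67.946, impact vy=-15.441
  bounce: vy ← 0.7·15.441 = 10.809
Arc 3: start y=0.000, vy=10.809 → t=2.162, apex=5.841, x_land=91.056, impact vy=-10.809
  bounce: vy ← 0.7·10.809 = 7.566
Arc 4: start y=0.000, vy=7.566 → t=1.513, apex=2.862, x_land=107.232, impact vy=-7.566
  bounce: vy ← 0.7·7.566 = 5.296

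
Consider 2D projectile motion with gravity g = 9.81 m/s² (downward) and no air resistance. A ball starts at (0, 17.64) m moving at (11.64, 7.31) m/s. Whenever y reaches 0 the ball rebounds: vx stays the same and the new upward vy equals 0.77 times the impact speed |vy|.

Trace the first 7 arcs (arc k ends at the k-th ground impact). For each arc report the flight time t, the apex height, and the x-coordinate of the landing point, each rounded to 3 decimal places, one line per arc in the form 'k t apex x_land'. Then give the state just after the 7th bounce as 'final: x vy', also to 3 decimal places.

Arc 1: start y=17.640, vy=7.310 → t=2.783, apex=20.364, x_land=32.391, impact vy=-19.988
  bounce: vy ← 0.77·19.988 = 15.391
Arc 2: start y=0.000, vy=15.391 → t=3.138, apex=12.074, x_land=68.915, impact vy=-15.391
  bounce: vy ← 0.77·15.391 = 11.851
Arc 3: start y=0.000, vy=11.851 → t=2.416, apex=7.158, x_land=97.039, impact vy=-11.851
  bounce: vy ← 0.77·11.851 = 9.125
Arc 4: start y=0.000, vy=9.125 → t=1.860, apex=4.244, x_land=118.694, impact vy=-9.125
  bounce: vy ← 0.77·9.125 = 7.027
Arc 5: start y=0.000, vy=7.027 → t=1.433, apex=2.516, x_land=135.368, impact vy=-7.027
  bounce: vy ← 0.77·7.027 = 5.410
Arc 6: start y=0.000, vy=5.410 → t=1.103, apex=1.492, x_land=148.208, impact vy=-5.410
  bounce: vy ← 0.77·5.410 = 4.166
Arc 7: start y=0.000, vy=4.166 → t=0.849, apex=0.885, x_land=158.094, impact vy=-4.166
  bounce: vy ← 0.77·4.166 = 3.208

1 2.783 20.364 32.391
2 3.138 12.074 68.915
3 2.416 7.158 97.039
4 1.860 4.244 118.694
5 1.433 2.516 135.368
6 1.103 1.492 148.208
7 0.849 0.885 158.094
final: 158.094 3.208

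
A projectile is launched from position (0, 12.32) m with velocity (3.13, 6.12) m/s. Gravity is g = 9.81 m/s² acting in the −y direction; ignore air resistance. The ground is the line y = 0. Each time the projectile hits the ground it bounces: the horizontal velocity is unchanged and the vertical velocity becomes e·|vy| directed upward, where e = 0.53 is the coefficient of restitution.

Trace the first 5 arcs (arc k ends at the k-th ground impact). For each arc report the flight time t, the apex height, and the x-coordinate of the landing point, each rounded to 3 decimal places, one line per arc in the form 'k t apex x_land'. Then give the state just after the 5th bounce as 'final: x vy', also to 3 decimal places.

Arc 1: start y=12.320, vy=6.120 → t=2.327, apex=14.229, x_land=7.284, impact vy=-16.708
  bounce: vy ← 0.53·16.708 = 8.855
Arc 2: start y=0.000, vy=8.855 → t=1.805, apex=3.997, x_land=12.935, impact vy=-8.855
  bounce: vy ← 0.53·8.855 = 4.693
Arc 3: start y=0.000, vy=4.693 → t=0.957, apex=1.123, x_land=15.930, impact vy=-4.693
  bounce: vy ← 0.53·4.693 = 2.488
Arc 4: start y=0.000, vy=2.488 → t=0.507, apex=0.315, x_land=17.517, impact vy=-2.488
  bounce: vy ← 0.53·2.488 = 1.318
Arc 5: start y=0.000, vy=1.318 → t=0.269, apex=0.089, x_land=18.358, impact vy=-1.318
  bounce: vy ← 0.53·1.318 = 0.699

1 2.327 14.229 7.284
2 1.805 3.997 12.935
3 0.957 1.123 15.930
4 0.507 0.315 17.517
5 0.269 0.089 18.358
final: 18.358 0.699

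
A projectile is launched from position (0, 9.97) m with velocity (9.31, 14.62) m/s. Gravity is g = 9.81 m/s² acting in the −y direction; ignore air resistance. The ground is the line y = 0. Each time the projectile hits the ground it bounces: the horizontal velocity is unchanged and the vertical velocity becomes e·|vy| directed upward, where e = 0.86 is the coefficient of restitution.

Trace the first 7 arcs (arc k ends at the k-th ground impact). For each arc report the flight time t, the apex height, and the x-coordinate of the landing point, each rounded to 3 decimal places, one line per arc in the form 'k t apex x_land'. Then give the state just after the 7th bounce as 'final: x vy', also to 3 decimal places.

Arc 1: start y=9.970, vy=14.620 → t=3.553, apex=20.864, x_land=33.076, impact vy=-20.233
  bounce: vy ← 0.86·20.233 = 17.400
Arc 2: start y=0.000, vy=17.400 → t=3.547, apex=15.431, x_land=66.102, impact vy=-17.400
  bounce: vy ← 0.86·17.400 = 14.964
Arc 3: start y=0.000, vy=14.964 → t=3.051, apex=11.413, x_land=94.505, impact vy=-14.964
  bounce: vy ← 0.86·14.964 = 12.869
Arc 4: start y=0.000, vy=12.869 → t=2.624, apex=8.441, x_land=118.931, impact vy=-12.869
  bounce: vy ← 0.86·12.869 = 11.067
Arc 5: start y=0.000, vy=11.067 → t=2.256, apex=6.243, x_land=139.938, impact vy=-11.067
  bounce: vy ← 0.86·11.067 = 9.518
Arc 6: start y=0.000, vy=9.518 → t=1.940, apex=4.617, x_land=158.003, impact vy=-9.518
  bounce: vy ← 0.86·9.518 = 8.185
Arc 7: start y=0.000, vy=8.185 → t=1.669, apex=3.415, x_land=173.540, impact vy=-8.185
  bounce: vy ← 0.86·8.185 = 7.039

1 3.553 20.864 33.076
2 3.547 15.431 66.102
3 3.051 11.413 94.505
4 2.624 8.441 118.931
5 2.256 6.243 139.938
6 1.940 4.617 158.003
7 1.669 3.415 173.540
final: 173.540 7.039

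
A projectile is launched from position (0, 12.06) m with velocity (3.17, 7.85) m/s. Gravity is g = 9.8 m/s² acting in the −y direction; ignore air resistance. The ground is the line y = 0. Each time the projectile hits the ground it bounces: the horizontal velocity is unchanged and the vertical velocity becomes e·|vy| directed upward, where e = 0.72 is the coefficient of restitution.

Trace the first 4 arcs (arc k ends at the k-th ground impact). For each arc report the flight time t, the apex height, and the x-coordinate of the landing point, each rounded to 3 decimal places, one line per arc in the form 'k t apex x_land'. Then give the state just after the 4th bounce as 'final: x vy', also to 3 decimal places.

1 2.563 15.204 8.123
2 2.537 7.882 16.164
3 1.826 4.086 21.953
4 1.315 2.118 26.122
final: 26.122 4.639

Arc 1: start y=12.060, vy=7.850 → t=2.563, apex=15.204, x_land=8.123, impact vy=-17.263
  bounce: vy ← 0.72·17.263 = 12.429
Arc 2: start y=0.000, vy=12.429 → t=2.537, apex=7.882, x_land=16.164, impact vy=-12.429
  bounce: vy ← 0.72·12.429 = 8.949
Arc 3: start y=0.000, vy=8.949 → t=1.826, apex=4.086, x_land=21.953, impact vy=-8.949
  bounce: vy ← 0.72·8.949 = 6.443
Arc 4: start y=0.000, vy=6.443 → t=1.315, apex=2.118, x_land=26.122, impact vy=-6.443
  bounce: vy ← 0.72·6.443 = 4.639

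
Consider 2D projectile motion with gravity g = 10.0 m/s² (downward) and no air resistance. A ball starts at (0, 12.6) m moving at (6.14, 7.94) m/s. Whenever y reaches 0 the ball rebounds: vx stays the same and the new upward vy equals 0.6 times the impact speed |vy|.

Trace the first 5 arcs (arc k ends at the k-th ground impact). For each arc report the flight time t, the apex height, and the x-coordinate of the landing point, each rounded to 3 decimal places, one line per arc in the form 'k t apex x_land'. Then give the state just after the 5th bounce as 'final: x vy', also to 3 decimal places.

1 2.569 15.752 15.773
2 2.130 5.671 28.851
3 1.278 2.041 36.698
4 0.767 0.735 41.406
5 0.460 0.265 44.231
final: 44.231 1.380

Arc 1: start y=12.600, vy=7.940 → t=2.569, apex=15.752, x_land=15.773, impact vy=-17.749
  bounce: vy ← 0.6·17.749 = 10.650
Arc 2: start y=0.000, vy=10.650 → t=2.130, apex=5.671, x_land=28.851, impact vy=-10.650
  bounce: vy ← 0.6·10.650 = 6.390
Arc 3: start y=0.000, vy=6.390 → t=1.278, apex=2.041, x_land=36.698, impact vy=-6.390
  bounce: vy ← 0.6·6.390 = 3.834
Arc 4: start y=0.000, vy=3.834 → t=0.767, apex=0.735, x_land=41.406, impact vy=-3.834
  bounce: vy ← 0.6·3.834 = 2.300
Arc 5: start y=0.000, vy=2.300 → t=0.460, apex=0.265, x_land=44.231, impact vy=-2.300
  bounce: vy ← 0.6·2.300 = 1.380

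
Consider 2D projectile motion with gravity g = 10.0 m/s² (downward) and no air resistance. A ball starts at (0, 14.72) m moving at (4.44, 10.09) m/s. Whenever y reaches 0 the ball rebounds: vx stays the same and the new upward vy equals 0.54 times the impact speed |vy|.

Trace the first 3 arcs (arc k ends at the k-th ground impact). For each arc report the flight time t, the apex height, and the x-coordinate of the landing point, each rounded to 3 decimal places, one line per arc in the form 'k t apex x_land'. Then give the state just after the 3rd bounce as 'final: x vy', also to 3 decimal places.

Arc 1: start y=14.720, vy=10.090 → t=2.999, apex=19.810, x_land=13.318, impact vy=-19.905
  bounce: vy ← 0.54·19.905 = 10.749
Arc 2: start y=0.000, vy=10.749 → t=2.150, apex=5.777, x_land=22.863, impact vy=-10.749
  bounce: vy ← 0.54·10.749 = 5.804
Arc 3: start y=0.000, vy=5.804 → t=1.161, apex=1.684, x_land=28.017, impact vy=-5.804
  bounce: vy ← 0.54·5.804 = 3.134

1 2.999 19.810 13.318
2 2.150 5.777 22.863
3 1.161 1.684 28.017
final: 28.017 3.134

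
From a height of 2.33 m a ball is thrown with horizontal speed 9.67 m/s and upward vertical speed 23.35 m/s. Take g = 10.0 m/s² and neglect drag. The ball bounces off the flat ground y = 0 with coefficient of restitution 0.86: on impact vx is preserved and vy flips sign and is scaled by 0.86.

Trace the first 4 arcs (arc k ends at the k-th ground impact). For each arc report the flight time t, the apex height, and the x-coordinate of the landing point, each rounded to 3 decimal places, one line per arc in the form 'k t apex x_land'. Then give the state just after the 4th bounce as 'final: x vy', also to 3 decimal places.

1 4.768 29.591 46.104
2 4.184 21.886 86.566
3 3.599 16.187 121.364
4 3.095 11.972 151.290
final: 151.290 13.307

Arc 1: start y=2.330, vy=23.350 → t=4.768, apex=29.591, x_land=46.104, impact vy=-24.327
  bounce: vy ← 0.86·24.327 = 20.922
Arc 2: start y=0.000, vy=20.922 → t=4.184, apex=21.886, x_land=86.566, impact vy=-20.922
  bounce: vy ← 0.86·20.922 = 17.993
Arc 3: start y=0.000, vy=17.993 → t=3.599, apex=16.187, x_land=121.364, impact vy=-17.993
  bounce: vy ← 0.86·17.993 = 15.474
Arc 4: start y=0.000, vy=15.474 → t=3.095, apex=11.972, x_land=151.290, impact vy=-15.474
  bounce: vy ← 0.86·15.474 = 13.307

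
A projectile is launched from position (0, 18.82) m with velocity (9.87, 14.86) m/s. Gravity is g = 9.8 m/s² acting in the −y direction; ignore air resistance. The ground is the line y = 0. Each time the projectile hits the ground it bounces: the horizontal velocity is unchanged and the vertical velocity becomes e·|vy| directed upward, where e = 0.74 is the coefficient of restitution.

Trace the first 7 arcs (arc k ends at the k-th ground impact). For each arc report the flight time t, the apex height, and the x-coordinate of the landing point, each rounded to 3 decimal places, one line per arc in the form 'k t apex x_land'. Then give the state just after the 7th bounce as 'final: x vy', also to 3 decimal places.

1 3.994 30.086 39.423
2 3.667 16.475 75.620
3 2.714 9.022 102.405
4 2.008 4.940 122.226
5 1.486 2.705 136.894
6 1.100 1.481 147.748
7 0.814 0.811 155.780
final: 155.780 2.951

Arc 1: start y=18.820, vy=14.860 → t=3.994, apex=30.086, x_land=39.423, impact vy=-24.284
  bounce: vy ← 0.74·24.284 = 17.970
Arc 2: start y=0.000, vy=17.970 → t=3.667, apex=16.475, x_land=75.620, impact vy=-17.970
  bounce: vy ← 0.74·17.970 = 13.298
Arc 3: start y=0.000, vy=13.298 → t=2.714, apex=9.022, x_land=102.405, impact vy=-13.298
  bounce: vy ← 0.74·13.298 = 9.840
Arc 4: start y=0.000, vy=9.840 → t=2.008, apex=4.940, x_land=122.226, impact vy=-9.840
  bounce: vy ← 0.74·9.840 = 7.282
Arc 5: start y=0.000, vy=7.282 → t=1.486, apex=2.705, x_land=136.894, impact vy=-7.282
  bounce: vy ← 0.74·7.282 = 5.389
Arc 6: start y=0.000, vy=5.389 → t=1.100, apex=1.481, x_land=147.748, impact vy=-5.389
  bounce: vy ← 0.74·5.389 = 3.988
Arc 7: start y=0.000, vy=3.988 → t=0.814, apex=0.811, x_land=155.780, impact vy=-3.988
  bounce: vy ← 0.74·3.988 = 2.951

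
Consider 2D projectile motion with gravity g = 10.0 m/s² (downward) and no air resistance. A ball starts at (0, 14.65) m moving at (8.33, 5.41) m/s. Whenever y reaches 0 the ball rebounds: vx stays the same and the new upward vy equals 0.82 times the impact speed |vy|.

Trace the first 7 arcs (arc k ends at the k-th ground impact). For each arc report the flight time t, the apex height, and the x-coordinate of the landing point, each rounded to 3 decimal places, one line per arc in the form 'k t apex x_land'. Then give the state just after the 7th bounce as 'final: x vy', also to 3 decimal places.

Arc 1: start y=14.650, vy=5.410 → t=2.336, apex=16.113, x_land=19.460, impact vy=-17.952
  bounce: vy ← 0.82·17.952 = 14.720
Arc 2: start y=0.000, vy=14.720 → t=2.944, apex=10.835, x_land=43.985, impact vy=-14.720
  bounce: vy ← 0.82·14.720 = 12.071
Arc 3: start y=0.000, vy=12.071 → t=2.414, apex=7.285, x_land=64.095, impact vy=-12.071
  bounce: vy ← 0.82·12.071 = 9.898
Arc 4: start y=0.000, vy=9.898 → t=1.980, apex=4.899, x_land=80.585, impact vy=-9.898
  bounce: vy ← 0.82·9.898 = 8.116
Arc 5: start y=0.000, vy=8.116 → t=1.623, apex=3.294, x_land=94.107, impact vy=-8.116
  bounce: vy ← 0.82·8.116 = 6.655
Arc 6: start y=0.000, vy=6.655 → t=1.331, apex=2.215, x_land=105.195, impact vy=-6.655
  bounce: vy ← 0.82·6.655 = 5.457
Arc 7: start y=0.000, vy=5.457 → t=1.091, apex=1.489, x_land=114.287, impact vy=-5.457
  bounce: vy ← 0.82·5.457 = 4.475

1 2.336 16.113 19.460
2 2.944 10.835 43.985
3 2.414 7.285 64.095
4 1.980 4.899 80.585
5 1.623 3.294 94.107
6 1.331 2.215 105.195
7 1.091 1.489 114.287
final: 114.287 4.475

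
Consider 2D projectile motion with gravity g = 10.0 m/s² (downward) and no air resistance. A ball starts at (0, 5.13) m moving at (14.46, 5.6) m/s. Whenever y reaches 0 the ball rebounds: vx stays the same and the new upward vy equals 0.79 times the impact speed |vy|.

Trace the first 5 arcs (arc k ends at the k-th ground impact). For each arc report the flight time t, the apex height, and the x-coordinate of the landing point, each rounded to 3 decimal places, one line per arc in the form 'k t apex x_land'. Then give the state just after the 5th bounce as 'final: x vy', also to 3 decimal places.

Arc 1: start y=5.130, vy=5.600 → t=1.717, apex=6.698, x_land=24.834, impact vy=-11.574
  bounce: vy ← 0.79·11.574 = 9.144
Arc 2: start y=0.000, vy=9.144 → t=1.829, apex=4.180, x_land=51.277, impact vy=-9.144
  bounce: vy ← 0.79·9.144 = 7.223
Arc 3: start y=0.000, vy=7.223 → t=1.445, apex=2.609, x_land=72.167, impact vy=-7.223
  bounce: vy ← 0.79·7.223 = 5.706
Arc 4: start y=0.000, vy=5.706 → t=1.141, apex=1.628, x_land=88.670, impact vy=-5.706
  bounce: vy ← 0.79·5.706 = 4.508
Arc 5: start y=0.000, vy=4.508 → t=0.902, apex=1.016, x_land=101.708, impact vy=-4.508
  bounce: vy ← 0.79·4.508 = 3.561

1 1.717 6.698 24.834
2 1.829 4.180 51.277
3 1.445 2.609 72.167
4 1.141 1.628 88.670
5 0.902 1.016 101.708
final: 101.708 3.561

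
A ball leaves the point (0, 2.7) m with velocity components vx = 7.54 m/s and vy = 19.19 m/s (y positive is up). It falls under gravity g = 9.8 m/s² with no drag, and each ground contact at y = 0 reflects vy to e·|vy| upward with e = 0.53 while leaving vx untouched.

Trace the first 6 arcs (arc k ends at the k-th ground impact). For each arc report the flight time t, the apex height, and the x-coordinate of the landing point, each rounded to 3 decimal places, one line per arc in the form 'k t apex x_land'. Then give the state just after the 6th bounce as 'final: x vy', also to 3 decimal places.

Arc 1: start y=2.700, vy=19.190 → t=4.052, apex=21.489, x_land=30.554, impact vy=-20.523
  bounce: vy ← 0.53·20.523 = 10.877
Arc 2: start y=0.000, vy=10.877 → t=2.220, apex=6.036, x_land=47.292, impact vy=-10.877
  bounce: vy ← 0.53·10.877 = 5.765
Arc 3: start y=0.000, vy=5.765 → t=1.176, apex=1.696, x_land=56.162, impact vy=-5.765
  bounce: vy ← 0.53·5.765 = 3.055
Arc 4: start y=0.000, vy=3.055 → t=0.624, apex=0.476, x_land=60.864, impact vy=-3.055
  bounce: vy ← 0.53·3.055 = 1.619
Arc 5: start y=0.000, vy=1.619 → t=0.330, apex=0.134, x_land=63.356, impact vy=-1.619
  bounce: vy ← 0.53·1.619 = 0.858
Arc 6: start y=0.000, vy=0.858 → t=0.175, apex=0.038, x_land=64.676, impact vy=-0.858
  bounce: vy ← 0.53·0.858 = 0.455

1 4.052 21.489 30.554
2 2.220 6.036 47.292
3 1.176 1.696 56.162
4 0.624 0.476 60.864
5 0.330 0.134 63.356
6 0.175 0.038 64.676
final: 64.676 0.455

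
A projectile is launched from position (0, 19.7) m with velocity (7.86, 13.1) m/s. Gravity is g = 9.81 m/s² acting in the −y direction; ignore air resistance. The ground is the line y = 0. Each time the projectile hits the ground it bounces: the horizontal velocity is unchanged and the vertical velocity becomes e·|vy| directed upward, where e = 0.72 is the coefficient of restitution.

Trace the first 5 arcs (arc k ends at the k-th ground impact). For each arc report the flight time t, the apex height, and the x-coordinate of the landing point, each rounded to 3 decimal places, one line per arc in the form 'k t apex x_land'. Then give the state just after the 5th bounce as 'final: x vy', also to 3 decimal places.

Arc 1: start y=19.700, vy=13.100 → t=3.744, apex=28.447, x_land=29.425, impact vy=-23.625
  bounce: vy ← 0.72·23.625 = 17.010
Arc 2: start y=0.000, vy=17.010 → t=3.468, apex=14.747, x_land=56.682, impact vy=-17.010
  bounce: vy ← 0.72·17.010 = 12.247
Arc 3: start y=0.000, vy=12.247 → t=2.497, apex=7.645, x_land=76.307, impact vy=-12.247
  bounce: vy ← 0.72·12.247 = 8.818
Arc 4: start y=0.000, vy=8.818 → t=1.798, apex=3.963, x_land=90.437, impact vy=-8.818
  bounce: vy ← 0.72·8.818 = 6.349
Arc 5: start y=0.000, vy=6.349 → t=1.294, apex=2.054, x_land=100.611, impact vy=-6.349
  bounce: vy ← 0.72·6.349 = 4.571

1 3.744 28.447 29.425
2 3.468 14.747 56.682
3 2.497 7.645 76.307
4 1.798 3.963 90.437
5 1.294 2.054 100.611
final: 100.611 4.571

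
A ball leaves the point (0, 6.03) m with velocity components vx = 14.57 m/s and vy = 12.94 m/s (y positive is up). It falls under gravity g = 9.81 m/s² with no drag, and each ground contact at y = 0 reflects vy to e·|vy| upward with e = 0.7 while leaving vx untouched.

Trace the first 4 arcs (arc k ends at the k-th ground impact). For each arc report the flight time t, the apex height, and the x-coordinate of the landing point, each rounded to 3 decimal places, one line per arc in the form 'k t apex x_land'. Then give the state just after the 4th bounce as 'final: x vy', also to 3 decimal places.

1 3.042 14.564 44.325
2 2.412 7.137 79.474
3 1.689 3.497 104.079
4 1.182 1.713 121.302
final: 121.302 4.059

Arc 1: start y=6.030, vy=12.940 → t=3.042, apex=14.564, x_land=44.325, impact vy=-16.904
  bounce: vy ← 0.7·16.904 = 11.833
Arc 2: start y=0.000, vy=11.833 → t=2.412, apex=7.137, x_land=79.474, impact vy=-11.833
  bounce: vy ← 0.7·11.833 = 8.283
Arc 3: start y=0.000, vy=8.283 → t=1.689, apex=3.497, x_land=104.079, impact vy=-8.283
  bounce: vy ← 0.7·8.283 = 5.798
Arc 4: start y=0.000, vy=5.798 → t=1.182, apex=1.713, x_land=121.302, impact vy=-5.798
  bounce: vy ← 0.7·5.798 = 4.059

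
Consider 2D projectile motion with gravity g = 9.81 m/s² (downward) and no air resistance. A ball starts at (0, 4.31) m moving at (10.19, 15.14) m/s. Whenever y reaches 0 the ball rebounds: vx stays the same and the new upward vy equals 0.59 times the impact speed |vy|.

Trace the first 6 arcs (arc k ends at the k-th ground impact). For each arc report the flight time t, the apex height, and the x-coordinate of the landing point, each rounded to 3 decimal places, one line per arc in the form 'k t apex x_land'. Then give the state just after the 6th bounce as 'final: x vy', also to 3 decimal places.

Arc 1: start y=4.310, vy=15.140 → t=3.349, apex=15.993, x_land=34.127, impact vy=-17.714
  bounce: vy ← 0.59·17.714 = 10.451
Arc 2: start y=0.000, vy=10.451 → t=2.131, apex=5.567, x_land=55.839, impact vy=-10.451
  bounce: vy ← 0.59·10.451 = 6.166
Arc 3: start y=0.000, vy=6.166 → t=1.257, apex=1.938, x_land=68.649, impact vy=-6.166
  bounce: vy ← 0.59·6.166 = 3.638
Arc 4: start y=0.000, vy=3.638 → t=0.742, apex=0.675, x_land=76.207, impact vy=-3.638
  bounce: vy ← 0.59·3.638 = 2.146
Arc 5: start y=0.000, vy=2.146 → t=0.438, apex=0.235, x_land=80.666, impact vy=-2.146
  bounce: vy ← 0.59·2.146 = 1.266
Arc 6: start y=0.000, vy=1.266 → t=0.258, apex=0.082, x_land=83.297, impact vy=-1.266
  bounce: vy ← 0.59·1.266 = 0.747

1 3.349 15.993 34.127
2 2.131 5.567 55.839
3 1.257 1.938 68.649
4 0.742 0.675 76.207
5 0.438 0.235 80.666
6 0.258 0.082 83.297
final: 83.297 0.747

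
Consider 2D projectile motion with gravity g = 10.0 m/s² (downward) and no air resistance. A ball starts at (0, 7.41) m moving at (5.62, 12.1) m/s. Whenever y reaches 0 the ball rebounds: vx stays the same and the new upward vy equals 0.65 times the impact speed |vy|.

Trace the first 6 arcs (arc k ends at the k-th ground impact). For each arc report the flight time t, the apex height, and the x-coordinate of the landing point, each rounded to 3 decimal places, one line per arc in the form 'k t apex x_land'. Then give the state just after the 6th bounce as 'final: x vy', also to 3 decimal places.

Arc 1: start y=7.410, vy=12.100 → t=2.926, apex=14.730, x_land=16.446, impact vy=-17.164
  bounce: vy ← 0.65·17.164 = 11.157
Arc 2: start y=0.000, vy=11.157 → t=2.231, apex=6.224, x_land=28.987, impact vy=-11.157
  bounce: vy ← 0.65·11.157 = 7.252
Arc 3: start y=0.000, vy=7.252 → t=1.450, apex=2.629, x_land=37.138, impact vy=-7.252
  bounce: vy ← 0.65·7.252 = 4.714
Arc 4: start y=0.000, vy=4.714 → t=0.943, apex=1.111, x_land=42.436, impact vy=-4.714
  bounce: vy ← 0.65·4.714 = 3.064
Arc 5: start y=0.000, vy=3.064 → t=0.613, apex=0.469, x_land=45.880, impact vy=-3.064
  bounce: vy ← 0.65·3.064 = 1.992
Arc 6: start y=0.000, vy=1.992 → t=0.398, apex=0.198, x_land=48.118, impact vy=-1.992
  bounce: vy ← 0.65·1.992 = 1.295

1 2.926 14.730 16.446
2 2.231 6.224 28.987
3 1.450 2.629 37.138
4 0.943 1.111 42.436
5 0.613 0.469 45.880
6 0.398 0.198 48.118
final: 48.118 1.295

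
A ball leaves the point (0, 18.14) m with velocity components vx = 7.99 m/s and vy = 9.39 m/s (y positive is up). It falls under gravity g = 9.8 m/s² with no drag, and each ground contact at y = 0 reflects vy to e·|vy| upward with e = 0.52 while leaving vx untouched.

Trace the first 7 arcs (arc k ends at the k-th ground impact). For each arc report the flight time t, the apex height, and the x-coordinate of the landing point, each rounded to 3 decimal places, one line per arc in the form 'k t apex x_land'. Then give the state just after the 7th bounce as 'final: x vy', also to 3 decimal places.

1 3.108 22.639 24.830
2 2.235 6.121 42.691
3 1.162 1.655 51.979
4 0.604 0.448 56.808
5 0.314 0.121 59.320
6 0.163 0.033 60.626
7 0.085 0.009 61.305
final: 61.305 0.217

Arc 1: start y=18.140, vy=9.390 → t=3.108, apex=22.639, x_land=24.830, impact vy=-21.065
  bounce: vy ← 0.52·21.065 = 10.954
Arc 2: start y=0.000, vy=10.954 → t=2.235, apex=6.121, x_land=42.691, impact vy=-10.954
  bounce: vy ← 0.52·10.954 = 5.696
Arc 3: start y=0.000, vy=5.696 → t=1.162, apex=1.655, x_land=51.979, impact vy=-5.696
  bounce: vy ← 0.52·5.696 = 2.962
Arc 4: start y=0.000, vy=2.962 → t=0.604, apex=0.448, x_land=56.808, impact vy=-2.962
  bounce: vy ← 0.52·2.962 = 1.540
Arc 5: start y=0.000, vy=1.540 → t=0.314, apex=0.121, x_land=59.320, impact vy=-1.540
  bounce: vy ← 0.52·1.540 = 0.801
Arc 6: start y=0.000, vy=0.801 → t=0.163, apex=0.033, x_land=60.626, impact vy=-0.801
  bounce: vy ← 0.52·0.801 = 0.416
Arc 7: start y=0.000, vy=0.416 → t=0.085, apex=0.009, x_land=61.305, impact vy=-0.416
  bounce: vy ← 0.52·0.416 = 0.217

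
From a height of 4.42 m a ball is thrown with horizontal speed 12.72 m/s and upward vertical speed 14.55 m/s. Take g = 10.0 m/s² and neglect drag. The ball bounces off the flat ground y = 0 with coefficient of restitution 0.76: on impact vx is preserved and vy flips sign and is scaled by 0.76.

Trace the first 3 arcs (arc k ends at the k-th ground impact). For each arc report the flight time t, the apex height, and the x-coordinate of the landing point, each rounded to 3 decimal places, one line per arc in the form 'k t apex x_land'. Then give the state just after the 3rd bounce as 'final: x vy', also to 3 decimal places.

Arc 1: start y=4.420, vy=14.550 → t=3.187, apex=15.005, x_land=40.543, impact vy=-17.323
  bounce: vy ← 0.76·17.323 = 13.166
Arc 2: start y=0.000, vy=13.166 → t=2.633, apex=8.667, x_land=74.037, impact vy=-13.166
  bounce: vy ← 0.76·13.166 = 10.006
Arc 3: start y=0.000, vy=10.006 → t=2.001, apex=5.006, x_land=99.492, impact vy=-10.006
  bounce: vy ← 0.76·10.006 = 7.605

1 3.187 15.005 40.543
2 2.633 8.667 74.037
3 2.001 5.006 99.492
final: 99.492 7.605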